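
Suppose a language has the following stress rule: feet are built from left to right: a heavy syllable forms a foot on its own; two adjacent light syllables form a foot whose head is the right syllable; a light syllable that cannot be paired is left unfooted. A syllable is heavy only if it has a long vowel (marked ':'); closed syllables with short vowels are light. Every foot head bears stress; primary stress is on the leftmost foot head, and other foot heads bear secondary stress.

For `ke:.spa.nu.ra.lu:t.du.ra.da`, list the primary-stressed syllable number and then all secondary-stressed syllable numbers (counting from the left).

primary 1, secondary 3, 5, 7

Weights: 1 ke: H, 2 spa L, 3 nu L, 4 ra L, 5 lu:t H, 6 du L, 7 ra L, 8 da L.
Parse left to right (heavy = foot alone; LL = one foot; stranded L unfooted): (ˈke:) (spa.ˈnu) ra (ˈlu:t) (du.ˈra) da.
Foot heads: 1, 3, 5, 7.
Primary stress on the leftmost head = syllable 1.
Secondary stress on 3, 5, 7: ˈke:.spa.ˌnu.ra.ˌlu:t.du.ˌra.da.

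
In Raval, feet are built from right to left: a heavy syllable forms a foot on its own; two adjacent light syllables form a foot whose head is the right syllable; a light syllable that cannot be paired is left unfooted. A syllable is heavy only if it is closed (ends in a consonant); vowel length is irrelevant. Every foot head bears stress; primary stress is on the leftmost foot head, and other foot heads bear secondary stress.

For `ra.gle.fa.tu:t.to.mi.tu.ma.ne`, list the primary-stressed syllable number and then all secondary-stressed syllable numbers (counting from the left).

Weights: 1 ra L, 2 gle L, 3 fa L, 4 tu:t H, 5 to L, 6 mi L, 7 tu L, 8 ma L, 9 ne L.
Parse right to left (heavy = foot alone; LL = one foot; stranded L unfooted): ra (gle.ˈfa) (ˈtu:t) to (mi.ˈtu) (ma.ˈne).
Foot heads: 3, 4, 7, 9.
Primary stress on the leftmost head = syllable 3.
Secondary stress on 4, 7, 9: ra.gle.ˈfa.ˌtu:t.to.mi.ˌtu.ma.ˌne.

primary 3, secondary 4, 7, 9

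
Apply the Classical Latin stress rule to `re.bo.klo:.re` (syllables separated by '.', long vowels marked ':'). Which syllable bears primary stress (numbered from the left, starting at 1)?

3

Classical Latin: stress the penult if heavy (long vowel or closed), else the antepenult.
Weights: 2 bo L, 3 klo: H, 4 re L.
The penult (syllable 3, klo:) is heavy, so it takes stress.
Stress on syllable 3: re.bo.ˈklo:.re.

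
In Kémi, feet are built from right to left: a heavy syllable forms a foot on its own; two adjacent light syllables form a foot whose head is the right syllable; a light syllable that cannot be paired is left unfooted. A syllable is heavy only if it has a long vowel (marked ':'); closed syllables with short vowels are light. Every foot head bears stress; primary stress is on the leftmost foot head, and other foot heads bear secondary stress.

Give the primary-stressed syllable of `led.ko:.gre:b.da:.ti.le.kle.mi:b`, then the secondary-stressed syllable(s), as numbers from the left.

primary 2, secondary 3, 4, 7, 8

Weights: 1 led L, 2 ko: H, 3 gre:b H, 4 da: H, 5 ti L, 6 le L, 7 kle L, 8 mi:b H.
Parse right to left (heavy = foot alone; LL = one foot; stranded L unfooted): led (ˈko:) (ˈgre:b) (ˈda:) ti (le.ˈkle) (ˈmi:b).
Foot heads: 2, 3, 4, 7, 8.
Primary stress on the leftmost head = syllable 2.
Secondary stress on 3, 4, 7, 8: led.ˈko:.ˌgre:b.ˌda:.ti.le.ˌkle.ˌmi:b.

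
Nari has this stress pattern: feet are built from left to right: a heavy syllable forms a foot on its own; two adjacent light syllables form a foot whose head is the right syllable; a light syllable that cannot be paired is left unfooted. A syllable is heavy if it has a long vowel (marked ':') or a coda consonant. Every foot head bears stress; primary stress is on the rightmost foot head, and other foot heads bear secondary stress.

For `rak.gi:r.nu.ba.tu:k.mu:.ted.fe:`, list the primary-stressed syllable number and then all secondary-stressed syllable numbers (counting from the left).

primary 8, secondary 1, 2, 4, 5, 6, 7

Weights: 1 rak H, 2 gi:r H, 3 nu L, 4 ba L, 5 tu:k H, 6 mu: H, 7 ted H, 8 fe: H.
Parse left to right (heavy = foot alone; LL = one foot; stranded L unfooted): (ˈrak) (ˈgi:r) (nu.ˈba) (ˈtu:k) (ˈmu:) (ˈted) (ˈfe:).
Foot heads: 1, 2, 4, 5, 6, 7, 8.
Primary stress on the rightmost head = syllable 8.
Secondary stress on 1, 2, 4, 5, 6, 7: ˌrak.ˌgi:r.nu.ˌba.ˌtu:k.ˌmu:.ˌted.ˈfe:.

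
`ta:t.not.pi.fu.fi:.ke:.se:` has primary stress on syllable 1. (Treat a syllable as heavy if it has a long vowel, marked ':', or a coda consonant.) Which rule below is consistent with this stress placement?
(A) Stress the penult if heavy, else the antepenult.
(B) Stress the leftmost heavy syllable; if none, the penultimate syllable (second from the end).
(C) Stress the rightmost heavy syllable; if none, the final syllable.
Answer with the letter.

B

Rule A → syllable 6 (observed: 1).
Rule B → syllable 1 ✓.
Rule C → syllable 7 (observed: 1).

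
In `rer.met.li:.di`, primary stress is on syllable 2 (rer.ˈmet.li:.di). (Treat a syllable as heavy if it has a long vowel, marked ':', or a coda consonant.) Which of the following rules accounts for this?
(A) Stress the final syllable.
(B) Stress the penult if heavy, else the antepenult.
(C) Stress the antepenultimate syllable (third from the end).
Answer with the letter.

C

Rule A → syllable 4 (observed: 2).
Rule B → syllable 3 (observed: 2).
Rule C → syllable 2 ✓.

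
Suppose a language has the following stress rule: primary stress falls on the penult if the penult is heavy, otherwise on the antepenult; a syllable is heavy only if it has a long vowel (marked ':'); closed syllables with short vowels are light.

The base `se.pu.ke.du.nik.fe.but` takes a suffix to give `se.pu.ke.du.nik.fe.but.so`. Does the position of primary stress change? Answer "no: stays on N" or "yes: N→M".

yes: 5→6

Base `se.pu.ke.du.nik.fe.but` (7 syllables):
  Weights: 5 nik L, 6 fe L, 7 but L.
  The penult (syllable 6, fe) is light, so stress falls on the antepenult (syllable 5, nik).
  → primary stress on syllable 5.
Suffixed `se.pu.ke.du.nik.fe.but.so` (8 syllables):
  Weights: 6 fe L, 7 but L, 8 so L.
  The penult (syllable 7, but) is light, so stress falls on the antepenult (syllable 6, fe).
  → primary stress on syllable 6.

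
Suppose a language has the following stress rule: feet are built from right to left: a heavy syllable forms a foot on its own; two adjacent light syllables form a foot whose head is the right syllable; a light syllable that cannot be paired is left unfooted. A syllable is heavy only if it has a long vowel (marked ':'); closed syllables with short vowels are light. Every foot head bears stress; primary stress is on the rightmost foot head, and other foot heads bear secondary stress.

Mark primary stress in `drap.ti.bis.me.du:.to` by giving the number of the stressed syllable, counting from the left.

Weights: 1 drap L, 2 ti L, 3 bis L, 4 me L, 5 du: H, 6 to L.
Parse right to left (heavy = foot alone; LL = one foot; stranded L unfooted): (drap.ˈti) (bis.ˈme) (ˈdu:) to.
Foot heads: 2, 4, 5.
Primary stress on the rightmost head = syllable 5.
Primary stress: syllable 5 → drap.ti.bis.me.ˈdu:.to.

5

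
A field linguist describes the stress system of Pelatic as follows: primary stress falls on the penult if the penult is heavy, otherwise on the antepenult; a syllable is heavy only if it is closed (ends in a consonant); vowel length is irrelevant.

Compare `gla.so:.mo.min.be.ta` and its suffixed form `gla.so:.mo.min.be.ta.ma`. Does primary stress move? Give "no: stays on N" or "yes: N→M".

yes: 4→5

Base `gla.so:.mo.min.be.ta` (6 syllables):
  Weights: 4 min H, 5 be L, 6 ta L.
  The penult (syllable 5, be) is light, so stress falls on the antepenult (syllable 4, min).
  → primary stress on syllable 4.
Suffixed `gla.so:.mo.min.be.ta.ma` (7 syllables):
  Weights: 5 be L, 6 ta L, 7 ma L.
  The penult (syllable 6, ta) is light, so stress falls on the antepenult (syllable 5, be).
  → primary stress on syllable 5.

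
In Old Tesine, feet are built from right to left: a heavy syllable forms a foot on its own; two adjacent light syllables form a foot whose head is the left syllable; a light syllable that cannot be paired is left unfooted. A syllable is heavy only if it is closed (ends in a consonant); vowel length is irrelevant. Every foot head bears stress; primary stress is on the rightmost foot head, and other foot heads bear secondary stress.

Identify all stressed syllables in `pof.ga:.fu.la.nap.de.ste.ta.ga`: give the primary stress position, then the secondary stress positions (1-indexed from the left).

primary 8, secondary 1, 3, 5, 6

Weights: 1 pof H, 2 ga: L, 3 fu L, 4 la L, 5 nap H, 6 de L, 7 ste L, 8 ta L, 9 ga L.
Parse right to left (heavy = foot alone; LL = one foot; stranded L unfooted): (ˈpof) ga: (ˈfu.la) (ˈnap) (ˈde.ste) (ˈta.ga).
Foot heads: 1, 3, 5, 6, 8.
Primary stress on the rightmost head = syllable 8.
Secondary stress on 1, 3, 5, 6: ˌpof.ga:.ˌfu.la.ˌnap.ˌde.ste.ˈta.ga.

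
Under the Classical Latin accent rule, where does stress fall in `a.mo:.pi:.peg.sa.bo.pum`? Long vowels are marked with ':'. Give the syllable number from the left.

Classical Latin: stress the penult if heavy (long vowel or closed), else the antepenult.
Weights: 5 sa L, 6 bo L, 7 pum H.
The penult (syllable 6, bo) is light, so stress falls on the antepenult (syllable 5, sa).
Stress on syllable 5: a.mo:.pi:.peg.ˈsa.bo.pum.

5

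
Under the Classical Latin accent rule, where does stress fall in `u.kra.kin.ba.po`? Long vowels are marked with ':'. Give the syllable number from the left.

Classical Latin: stress the penult if heavy (long vowel or closed), else the antepenult.
Weights: 3 kin H, 4 ba L, 5 po L.
The penult (syllable 4, ba) is light, so stress falls on the antepenult (syllable 3, kin).
Stress on syllable 3: u.kra.ˈkin.ba.po.

3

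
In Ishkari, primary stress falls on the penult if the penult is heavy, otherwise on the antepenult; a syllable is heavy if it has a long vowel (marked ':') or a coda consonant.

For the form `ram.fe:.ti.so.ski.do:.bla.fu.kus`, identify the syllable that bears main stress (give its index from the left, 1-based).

Weights: 7 bla L, 8 fu L, 9 kus H.
The penult (syllable 8, fu) is light, so stress falls on the antepenult (syllable 7, bla).
Primary stress: syllable 7 → ram.fe:.ti.so.ski.do:.ˈbla.fu.kus.

7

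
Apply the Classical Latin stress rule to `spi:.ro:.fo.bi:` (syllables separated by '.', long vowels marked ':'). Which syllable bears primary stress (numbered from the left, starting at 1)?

Classical Latin: stress the penult if heavy (long vowel or closed), else the antepenult.
Weights: 2 ro: H, 3 fo L, 4 bi: H.
The penult (syllable 3, fo) is light, so stress falls on the antepenult (syllable 2, ro:).
Stress on syllable 2: spi:.ˈro:.fo.bi:.

2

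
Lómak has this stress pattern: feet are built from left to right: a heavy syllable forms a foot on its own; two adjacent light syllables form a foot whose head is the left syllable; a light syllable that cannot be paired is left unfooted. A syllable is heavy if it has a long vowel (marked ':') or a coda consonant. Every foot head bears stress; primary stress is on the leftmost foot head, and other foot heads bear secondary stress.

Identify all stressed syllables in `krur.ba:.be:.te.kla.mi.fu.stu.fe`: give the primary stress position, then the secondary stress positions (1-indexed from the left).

Weights: 1 krur H, 2 ba: H, 3 be: H, 4 te L, 5 kla L, 6 mi L, 7 fu L, 8 stu L, 9 fe L.
Parse left to right (heavy = foot alone; LL = one foot; stranded L unfooted): (ˈkrur) (ˈba:) (ˈbe:) (ˈte.kla) (ˈmi.fu) (ˈstu.fe).
Foot heads: 1, 2, 3, 4, 6, 8.
Primary stress on the leftmost head = syllable 1.
Secondary stress on 2, 3, 4, 6, 8: ˈkrur.ˌba:.ˌbe:.ˌte.kla.ˌmi.fu.ˌstu.fe.

primary 1, secondary 2, 3, 4, 6, 8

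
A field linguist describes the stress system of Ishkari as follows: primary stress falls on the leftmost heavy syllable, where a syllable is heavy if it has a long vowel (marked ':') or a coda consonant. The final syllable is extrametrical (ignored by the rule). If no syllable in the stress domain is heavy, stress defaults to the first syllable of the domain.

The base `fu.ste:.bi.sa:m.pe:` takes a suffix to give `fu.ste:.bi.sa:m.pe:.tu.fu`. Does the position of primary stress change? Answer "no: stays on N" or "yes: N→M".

no: stays on 2

Base `fu.ste:.bi.sa:m.pe:` (5 syllables):
  The final syllable (5, pe:) is extrametrical; the stress domain is syllables 1–4.
  Weights: 1 fu L, 2 ste: H, 3 bi L, 4 sa:m H.
  Heavy syllables in the domain: 2, 4. The leftmost is syllable 2 (ste:).
  → primary stress on syllable 2.
Suffixed `fu.ste:.bi.sa:m.pe:.tu.fu` (7 syllables):
  The final syllable (7, fu) is extrametrical; the stress domain is syllables 1–6.
  Weights: 1 fu L, 2 ste: H, 3 bi L, 4 sa:m H, 5 pe: H, 6 tu L.
  Heavy syllables in the domain: 2, 4, 5. The leftmost is syllable 2 (ste:).
  → primary stress on syllable 2.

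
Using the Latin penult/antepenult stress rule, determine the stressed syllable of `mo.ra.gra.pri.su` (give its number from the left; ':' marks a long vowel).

3

Classical Latin: stress the penult if heavy (long vowel or closed), else the antepenult.
Weights: 3 gra L, 4 pri L, 5 su L.
The penult (syllable 4, pri) is light, so stress falls on the antepenult (syllable 3, gra).
Stress on syllable 3: mo.ra.ˈgra.pri.su.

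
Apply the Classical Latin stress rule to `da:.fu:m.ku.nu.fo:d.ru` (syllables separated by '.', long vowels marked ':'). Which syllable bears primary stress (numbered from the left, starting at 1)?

5

Classical Latin: stress the penult if heavy (long vowel or closed), else the antepenult.
Weights: 4 nu L, 5 fo:d H, 6 ru L.
The penult (syllable 5, fo:d) is heavy, so it takes stress.
Stress on syllable 5: da:.fu:m.ku.nu.ˈfo:d.ru.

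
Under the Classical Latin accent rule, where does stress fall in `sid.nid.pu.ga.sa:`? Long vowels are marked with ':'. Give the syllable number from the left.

3

Classical Latin: stress the penult if heavy (long vowel or closed), else the antepenult.
Weights: 3 pu L, 4 ga L, 5 sa: H.
The penult (syllable 4, ga) is light, so stress falls on the antepenult (syllable 3, pu).
Stress on syllable 3: sid.nid.ˈpu.ga.sa:.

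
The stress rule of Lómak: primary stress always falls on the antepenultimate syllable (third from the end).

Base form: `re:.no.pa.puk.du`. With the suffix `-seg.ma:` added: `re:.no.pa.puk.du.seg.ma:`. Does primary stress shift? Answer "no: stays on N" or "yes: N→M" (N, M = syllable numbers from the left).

Base `re:.no.pa.puk.du` (5 syllables):
  The word has 5 syllables; the antepenultimate syllable (third from the end) is syllable 3 (pa).
  → primary stress on syllable 3.
Suffixed `re:.no.pa.puk.du.seg.ma:` (7 syllables):
  The word has 7 syllables; the antepenultimate syllable (third from the end) is syllable 5 (du).
  → primary stress on syllable 5.

yes: 3→5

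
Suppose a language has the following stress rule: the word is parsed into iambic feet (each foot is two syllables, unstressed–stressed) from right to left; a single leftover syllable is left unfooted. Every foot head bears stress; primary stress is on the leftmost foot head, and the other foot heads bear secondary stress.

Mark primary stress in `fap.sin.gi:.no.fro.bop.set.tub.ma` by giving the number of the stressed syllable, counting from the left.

3

Parse right to left into iambic (σˈσ) feet: fap (sin.ˈgi:) (no.ˈfro) (bop.ˈset) (tub.ˈma). Syllable 1 is left unfooted.
Foot heads (stressed positions): 3, 5, 7, 9.
End Rule Leftmost: primary stress on the leftmost head = syllable 3.
Primary stress: syllable 3 → fap.sin.ˈgi:.no.fro.bop.set.tub.ma.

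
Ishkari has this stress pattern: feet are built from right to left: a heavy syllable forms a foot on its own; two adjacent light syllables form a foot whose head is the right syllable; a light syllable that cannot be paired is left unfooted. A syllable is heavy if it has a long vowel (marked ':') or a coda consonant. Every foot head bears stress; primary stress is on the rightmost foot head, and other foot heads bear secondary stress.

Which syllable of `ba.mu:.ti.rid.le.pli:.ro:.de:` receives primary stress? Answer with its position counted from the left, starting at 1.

Weights: 1 ba L, 2 mu: H, 3 ti L, 4 rid H, 5 le L, 6 pli: H, 7 ro: H, 8 de: H.
Parse right to left (heavy = foot alone; LL = one foot; stranded L unfooted): ba (ˈmu:) ti (ˈrid) le (ˈpli:) (ˈro:) (ˈde:).
Foot heads: 2, 4, 6, 7, 8.
Primary stress on the rightmost head = syllable 8.
Primary stress: syllable 8 → ba.mu:.ti.rid.le.pli:.ro:.ˈde:.

8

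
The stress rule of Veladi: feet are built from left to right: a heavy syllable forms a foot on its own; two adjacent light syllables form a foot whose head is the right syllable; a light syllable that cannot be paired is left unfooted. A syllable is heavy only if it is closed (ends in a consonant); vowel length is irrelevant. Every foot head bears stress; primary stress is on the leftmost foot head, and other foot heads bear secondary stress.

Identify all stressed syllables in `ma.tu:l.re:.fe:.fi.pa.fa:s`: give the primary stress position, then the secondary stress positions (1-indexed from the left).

primary 2, secondary 4, 6, 7

Weights: 1 ma L, 2 tu:l H, 3 re: L, 4 fe: L, 5 fi L, 6 pa L, 7 fa:s H.
Parse left to right (heavy = foot alone; LL = one foot; stranded L unfooted): ma (ˈtu:l) (re:.ˈfe:) (fi.ˈpa) (ˈfa:s).
Foot heads: 2, 4, 6, 7.
Primary stress on the leftmost head = syllable 2.
Secondary stress on 4, 6, 7: ma.ˈtu:l.re:.ˌfe:.fi.ˌpa.ˌfa:s.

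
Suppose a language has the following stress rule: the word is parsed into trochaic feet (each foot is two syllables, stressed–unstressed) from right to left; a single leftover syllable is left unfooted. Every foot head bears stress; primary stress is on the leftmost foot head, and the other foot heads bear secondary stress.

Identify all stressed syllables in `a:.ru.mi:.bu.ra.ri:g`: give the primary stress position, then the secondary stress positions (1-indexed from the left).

primary 1, secondary 3, 5

Parse right to left into trochaic (ˈσσ) feet: (ˈa:.ru) (ˈmi:.bu) (ˈra.ri:g).
Foot heads (stressed positions): 1, 3, 5.
End Rule Leftmost: primary stress on the leftmost head = syllable 1.
Secondary stress on 3, 5: ˈa:.ru.ˌmi:.bu.ˌra.ri:g.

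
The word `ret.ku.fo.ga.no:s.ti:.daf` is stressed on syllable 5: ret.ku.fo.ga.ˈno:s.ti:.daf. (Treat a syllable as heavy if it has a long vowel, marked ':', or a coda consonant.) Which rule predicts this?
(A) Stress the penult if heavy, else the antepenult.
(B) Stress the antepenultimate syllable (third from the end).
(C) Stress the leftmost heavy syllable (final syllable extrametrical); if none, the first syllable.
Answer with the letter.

Rule A → syllable 6 (observed: 5).
Rule B → syllable 5 ✓.
Rule C → syllable 1 (observed: 5).

B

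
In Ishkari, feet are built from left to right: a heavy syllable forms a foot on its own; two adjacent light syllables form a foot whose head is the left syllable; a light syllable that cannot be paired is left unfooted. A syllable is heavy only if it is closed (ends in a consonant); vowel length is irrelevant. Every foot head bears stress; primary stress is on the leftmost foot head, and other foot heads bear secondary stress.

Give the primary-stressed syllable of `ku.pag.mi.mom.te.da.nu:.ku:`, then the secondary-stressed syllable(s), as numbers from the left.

Weights: 1 ku L, 2 pag H, 3 mi L, 4 mom H, 5 te L, 6 da L, 7 nu: L, 8 ku: L.
Parse left to right (heavy = foot alone; LL = one foot; stranded L unfooted): ku (ˈpag) mi (ˈmom) (ˈte.da) (ˈnu:.ku:).
Foot heads: 2, 4, 5, 7.
Primary stress on the leftmost head = syllable 2.
Secondary stress on 4, 5, 7: ku.ˈpag.mi.ˌmom.ˌte.da.ˌnu:.ku:.

primary 2, secondary 4, 5, 7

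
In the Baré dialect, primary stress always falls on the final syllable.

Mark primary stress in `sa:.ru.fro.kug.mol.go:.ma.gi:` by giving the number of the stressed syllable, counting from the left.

8

The word has 8 syllables; the final syllable is syllable 8 (gi:).
Primary stress: syllable 8 → sa:.ru.fro.kug.mol.go:.ma.ˈgi:.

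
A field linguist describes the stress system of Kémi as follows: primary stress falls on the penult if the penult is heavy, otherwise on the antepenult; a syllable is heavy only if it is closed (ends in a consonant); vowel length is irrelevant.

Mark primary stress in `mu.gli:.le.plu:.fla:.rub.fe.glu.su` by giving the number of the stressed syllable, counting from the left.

7

Weights: 7 fe L, 8 glu L, 9 su L.
The penult (syllable 8, glu) is light, so stress falls on the antepenult (syllable 7, fe).
Primary stress: syllable 7 → mu.gli:.le.plu:.fla:.rub.ˈfe.glu.su.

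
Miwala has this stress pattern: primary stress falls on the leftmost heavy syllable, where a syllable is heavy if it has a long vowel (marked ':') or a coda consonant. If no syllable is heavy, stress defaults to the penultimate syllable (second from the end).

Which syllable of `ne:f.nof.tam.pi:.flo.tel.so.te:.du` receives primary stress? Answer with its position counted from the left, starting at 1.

Weights: 1 ne:f H, 2 nof H, 3 tam H, 4 pi: H, 5 flo L, 6 tel H, 7 so L, 8 te: H, 9 du L.
Heavy syllables in the domain: 1, 2, 3, 4, 6, 8. The leftmost is syllable 1 (ne:f).
Primary stress: syllable 1 → ˈne:f.nof.tam.pi:.flo.tel.so.te:.du.

1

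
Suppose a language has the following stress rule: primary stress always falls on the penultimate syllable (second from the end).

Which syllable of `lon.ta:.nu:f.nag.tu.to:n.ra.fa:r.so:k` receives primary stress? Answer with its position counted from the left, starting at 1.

The word has 9 syllables; the penultimate syllable (second from the end) is syllable 8 (fa:r).
Primary stress: syllable 8 → lon.ta:.nu:f.nag.tu.to:n.ra.ˈfa:r.so:k.

8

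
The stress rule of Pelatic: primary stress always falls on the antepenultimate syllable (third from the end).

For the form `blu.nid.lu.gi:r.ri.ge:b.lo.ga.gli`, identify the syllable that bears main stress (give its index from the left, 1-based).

The word has 9 syllables; the antepenultimate syllable (third from the end) is syllable 7 (lo).
Primary stress: syllable 7 → blu.nid.lu.gi:r.ri.ge:b.ˈlo.ga.gli.

7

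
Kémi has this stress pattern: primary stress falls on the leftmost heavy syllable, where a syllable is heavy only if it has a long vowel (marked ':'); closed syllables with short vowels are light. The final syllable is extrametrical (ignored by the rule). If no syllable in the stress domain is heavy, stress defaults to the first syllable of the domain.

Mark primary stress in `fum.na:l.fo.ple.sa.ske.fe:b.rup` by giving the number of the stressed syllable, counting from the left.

The final syllable (8, rup) is extrametrical; the stress domain is syllables 1–7.
Weights: 1 fum L, 2 na:l H, 3 fo L, 4 ple L, 5 sa L, 6 ske L, 7 fe:b H.
Heavy syllables in the domain: 2, 7. The leftmost is syllable 2 (na:l).
Primary stress: syllable 2 → fum.ˈna:l.fo.ple.sa.ske.fe:b.rup.

2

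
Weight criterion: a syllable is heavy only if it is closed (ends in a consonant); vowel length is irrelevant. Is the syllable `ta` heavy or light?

light

`ta`: short vowel, open (no coda). Open (no coda) → light.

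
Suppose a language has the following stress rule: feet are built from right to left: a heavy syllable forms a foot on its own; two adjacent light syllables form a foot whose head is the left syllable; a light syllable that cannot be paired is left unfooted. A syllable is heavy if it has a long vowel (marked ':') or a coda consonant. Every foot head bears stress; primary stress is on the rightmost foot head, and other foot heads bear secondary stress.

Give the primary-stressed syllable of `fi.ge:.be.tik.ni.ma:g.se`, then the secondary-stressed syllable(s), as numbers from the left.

Weights: 1 fi L, 2 ge: H, 3 be L, 4 tik H, 5 ni L, 6 ma:g H, 7 se L.
Parse right to left (heavy = foot alone; LL = one foot; stranded L unfooted): fi (ˈge:) be (ˈtik) ni (ˈma:g) se.
Foot heads: 2, 4, 6.
Primary stress on the rightmost head = syllable 6.
Secondary stress on 2, 4: fi.ˌge:.be.ˌtik.ni.ˈma:g.se.

primary 6, secondary 2, 4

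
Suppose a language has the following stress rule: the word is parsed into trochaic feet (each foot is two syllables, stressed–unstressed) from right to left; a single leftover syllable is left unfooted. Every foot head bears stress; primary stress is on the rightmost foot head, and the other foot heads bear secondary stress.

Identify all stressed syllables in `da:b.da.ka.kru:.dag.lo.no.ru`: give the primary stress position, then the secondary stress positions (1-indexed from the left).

Parse right to left into trochaic (ˈσσ) feet: (ˈda:b.da) (ˈka.kru:) (ˈdag.lo) (ˈno.ru).
Foot heads (stressed positions): 1, 3, 5, 7.
End Rule Rightmost: primary stress on the rightmost head = syllable 7.
Secondary stress on 1, 3, 5: ˌda:b.da.ˌka.kru:.ˌdag.lo.ˈno.ru.

primary 7, secondary 1, 3, 5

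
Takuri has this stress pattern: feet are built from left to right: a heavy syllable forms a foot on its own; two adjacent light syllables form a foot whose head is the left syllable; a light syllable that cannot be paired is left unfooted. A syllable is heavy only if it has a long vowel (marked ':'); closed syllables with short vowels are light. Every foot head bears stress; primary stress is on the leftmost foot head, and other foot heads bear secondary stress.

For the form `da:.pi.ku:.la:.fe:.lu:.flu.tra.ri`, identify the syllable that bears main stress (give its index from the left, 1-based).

Weights: 1 da: H, 2 pi L, 3 ku: H, 4 la: H, 5 fe: H, 6 lu: H, 7 flu L, 8 tra L, 9 ri L.
Parse left to right (heavy = foot alone; LL = one foot; stranded L unfooted): (ˈda:) pi (ˈku:) (ˈla:) (ˈfe:) (ˈlu:) (ˈflu.tra) ri.
Foot heads: 1, 3, 4, 5, 6, 7.
Primary stress on the leftmost head = syllable 1.
Primary stress: syllable 1 → ˈda:.pi.ku:.la:.fe:.lu:.flu.tra.ri.

1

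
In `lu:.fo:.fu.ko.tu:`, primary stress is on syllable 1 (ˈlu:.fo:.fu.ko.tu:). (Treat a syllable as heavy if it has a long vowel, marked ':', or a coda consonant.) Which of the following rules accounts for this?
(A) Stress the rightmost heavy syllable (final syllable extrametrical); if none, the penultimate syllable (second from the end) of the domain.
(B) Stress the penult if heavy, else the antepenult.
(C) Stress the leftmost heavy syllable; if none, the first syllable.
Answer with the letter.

Rule A → syllable 2 (observed: 1).
Rule B → syllable 3 (observed: 1).
Rule C → syllable 1 ✓.

C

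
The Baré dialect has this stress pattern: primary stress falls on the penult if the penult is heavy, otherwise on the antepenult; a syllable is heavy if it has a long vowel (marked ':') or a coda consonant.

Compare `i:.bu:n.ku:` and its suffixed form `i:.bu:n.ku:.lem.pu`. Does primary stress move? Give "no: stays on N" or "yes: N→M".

yes: 2→4

Base `i:.bu:n.ku:` (3 syllables):
  Weights: 1 i: H, 2 bu:n H, 3 ku: H.
  The penult (syllable 2, bu:n) is heavy, so it takes stress.
  → primary stress on syllable 2.
Suffixed `i:.bu:n.ku:.lem.pu` (5 syllables):
  Weights: 3 ku: H, 4 lem H, 5 pu L.
  The penult (syllable 4, lem) is heavy, so it takes stress.
  → primary stress on syllable 4.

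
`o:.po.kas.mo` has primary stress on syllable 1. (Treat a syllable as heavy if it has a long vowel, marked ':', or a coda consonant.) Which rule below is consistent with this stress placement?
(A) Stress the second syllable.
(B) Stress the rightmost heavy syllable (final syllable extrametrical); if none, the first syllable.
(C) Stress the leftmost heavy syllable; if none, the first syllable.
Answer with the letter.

Rule A → syllable 2 (observed: 1).
Rule B → syllable 3 (observed: 1).
Rule C → syllable 1 ✓.

C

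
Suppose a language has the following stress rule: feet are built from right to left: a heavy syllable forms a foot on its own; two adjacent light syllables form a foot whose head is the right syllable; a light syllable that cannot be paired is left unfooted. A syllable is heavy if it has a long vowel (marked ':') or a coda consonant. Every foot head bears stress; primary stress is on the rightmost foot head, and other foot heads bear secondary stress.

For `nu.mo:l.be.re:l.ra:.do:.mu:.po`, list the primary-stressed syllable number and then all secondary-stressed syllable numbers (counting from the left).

primary 7, secondary 2, 4, 5, 6

Weights: 1 nu L, 2 mo:l H, 3 be L, 4 re:l H, 5 ra: H, 6 do: H, 7 mu: H, 8 po L.
Parse right to left (heavy = foot alone; LL = one foot; stranded L unfooted): nu (ˈmo:l) be (ˈre:l) (ˈra:) (ˈdo:) (ˈmu:) po.
Foot heads: 2, 4, 5, 6, 7.
Primary stress on the rightmost head = syllable 7.
Secondary stress on 2, 4, 5, 6: nu.ˌmo:l.be.ˌre:l.ˌra:.ˌdo:.ˈmu:.po.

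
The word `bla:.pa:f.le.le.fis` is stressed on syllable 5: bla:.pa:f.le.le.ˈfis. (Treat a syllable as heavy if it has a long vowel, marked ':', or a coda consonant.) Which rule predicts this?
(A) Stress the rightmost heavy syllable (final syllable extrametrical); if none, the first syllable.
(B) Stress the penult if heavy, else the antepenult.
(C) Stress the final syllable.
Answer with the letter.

C

Rule A → syllable 2 (observed: 5).
Rule B → syllable 3 (observed: 5).
Rule C → syllable 5 ✓.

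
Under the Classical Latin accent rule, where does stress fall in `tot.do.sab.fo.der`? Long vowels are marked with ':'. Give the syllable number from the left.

3

Classical Latin: stress the penult if heavy (long vowel or closed), else the antepenult.
Weights: 3 sab H, 4 fo L, 5 der H.
The penult (syllable 4, fo) is light, so stress falls on the antepenult (syllable 3, sab).
Stress on syllable 3: tot.do.ˈsab.fo.der.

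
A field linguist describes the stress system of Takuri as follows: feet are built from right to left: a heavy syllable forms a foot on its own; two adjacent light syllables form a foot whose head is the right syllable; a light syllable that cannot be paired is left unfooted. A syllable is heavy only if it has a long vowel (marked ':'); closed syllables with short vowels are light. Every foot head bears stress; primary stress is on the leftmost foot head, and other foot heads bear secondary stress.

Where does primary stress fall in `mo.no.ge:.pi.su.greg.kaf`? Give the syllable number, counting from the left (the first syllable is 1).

Weights: 1 mo L, 2 no L, 3 ge: H, 4 pi L, 5 su L, 6 greg L, 7 kaf L.
Parse right to left (heavy = foot alone; LL = one foot; stranded L unfooted): (mo.ˈno) (ˈge:) (pi.ˈsu) (greg.ˈkaf).
Foot heads: 2, 3, 5, 7.
Primary stress on the leftmost head = syllable 2.
Primary stress: syllable 2 → mo.ˈno.ge:.pi.su.greg.kaf.

2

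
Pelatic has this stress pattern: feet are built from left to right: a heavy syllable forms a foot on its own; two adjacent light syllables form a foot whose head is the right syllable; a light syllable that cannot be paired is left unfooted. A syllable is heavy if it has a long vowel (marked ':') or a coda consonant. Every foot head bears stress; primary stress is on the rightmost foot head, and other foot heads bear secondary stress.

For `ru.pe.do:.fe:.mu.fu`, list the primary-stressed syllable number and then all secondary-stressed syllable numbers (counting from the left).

primary 6, secondary 2, 3, 4

Weights: 1 ru L, 2 pe L, 3 do: H, 4 fe: H, 5 mu L, 6 fu L.
Parse left to right (heavy = foot alone; LL = one foot; stranded L unfooted): (ru.ˈpe) (ˈdo:) (ˈfe:) (mu.ˈfu).
Foot heads: 2, 3, 4, 6.
Primary stress on the rightmost head = syllable 6.
Secondary stress on 2, 3, 4: ru.ˌpe.ˌdo:.ˌfe:.mu.ˈfu.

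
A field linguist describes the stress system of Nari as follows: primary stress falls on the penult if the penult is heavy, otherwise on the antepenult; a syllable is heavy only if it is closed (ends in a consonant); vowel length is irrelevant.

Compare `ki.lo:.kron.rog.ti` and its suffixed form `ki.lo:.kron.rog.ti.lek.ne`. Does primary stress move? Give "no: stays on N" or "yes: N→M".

yes: 4→6

Base `ki.lo:.kron.rog.ti` (5 syllables):
  Weights: 3 kron H, 4 rog H, 5 ti L.
  The penult (syllable 4, rog) is heavy, so it takes stress.
  → primary stress on syllable 4.
Suffixed `ki.lo:.kron.rog.ti.lek.ne` (7 syllables):
  Weights: 5 ti L, 6 lek H, 7 ne L.
  The penult (syllable 6, lek) is heavy, so it takes stress.
  → primary stress on syllable 6.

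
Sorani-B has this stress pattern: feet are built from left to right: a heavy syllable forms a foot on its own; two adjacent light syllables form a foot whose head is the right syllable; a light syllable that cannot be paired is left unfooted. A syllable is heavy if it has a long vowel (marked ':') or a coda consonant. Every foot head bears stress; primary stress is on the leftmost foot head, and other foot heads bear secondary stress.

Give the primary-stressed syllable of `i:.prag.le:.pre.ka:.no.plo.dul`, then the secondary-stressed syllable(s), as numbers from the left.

primary 1, secondary 2, 3, 5, 7, 8

Weights: 1 i: H, 2 prag H, 3 le: H, 4 pre L, 5 ka: H, 6 no L, 7 plo L, 8 dul H.
Parse left to right (heavy = foot alone; LL = one foot; stranded L unfooted): (ˈi:) (ˈprag) (ˈle:) pre (ˈka:) (no.ˈplo) (ˈdul).
Foot heads: 1, 2, 3, 5, 7, 8.
Primary stress on the leftmost head = syllable 1.
Secondary stress on 2, 3, 5, 7, 8: ˈi:.ˌprag.ˌle:.pre.ˌka:.no.ˌplo.ˌdul.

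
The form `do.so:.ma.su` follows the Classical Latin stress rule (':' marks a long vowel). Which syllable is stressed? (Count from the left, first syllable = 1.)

Classical Latin: stress the penult if heavy (long vowel or closed), else the antepenult.
Weights: 2 so: H, 3 ma L, 4 su L.
The penult (syllable 3, ma) is light, so stress falls on the antepenult (syllable 2, so:).
Stress on syllable 2: do.ˈso:.ma.su.

2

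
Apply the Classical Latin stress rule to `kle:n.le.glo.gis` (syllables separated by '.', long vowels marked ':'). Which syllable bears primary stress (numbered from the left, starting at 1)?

Classical Latin: stress the penult if heavy (long vowel or closed), else the antepenult.
Weights: 2 le L, 3 glo L, 4 gis H.
The penult (syllable 3, glo) is light, so stress falls on the antepenult (syllable 2, le).
Stress on syllable 2: kle:n.ˈle.glo.gis.

2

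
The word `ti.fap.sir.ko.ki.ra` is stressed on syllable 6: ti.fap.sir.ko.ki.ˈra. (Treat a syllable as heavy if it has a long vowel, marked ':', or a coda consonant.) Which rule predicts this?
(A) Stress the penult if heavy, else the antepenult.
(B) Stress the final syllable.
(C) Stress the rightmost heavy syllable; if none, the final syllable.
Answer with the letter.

Rule A → syllable 4 (observed: 6).
Rule B → syllable 6 ✓.
Rule C → syllable 3 (observed: 6).

B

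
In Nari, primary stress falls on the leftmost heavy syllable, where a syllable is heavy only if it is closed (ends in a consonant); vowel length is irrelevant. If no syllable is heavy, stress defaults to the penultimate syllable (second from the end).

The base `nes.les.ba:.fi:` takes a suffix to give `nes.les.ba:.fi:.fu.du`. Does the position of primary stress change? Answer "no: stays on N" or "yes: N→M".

Base `nes.les.ba:.fi:` (4 syllables):
  Weights: 1 nes H, 2 les H, 3 ba: L, 4 fi: L.
  Heavy syllables in the domain: 1, 2. The leftmost is syllable 1 (nes).
  → primary stress on syllable 1.
Suffixed `nes.les.ba:.fi:.fu.du` (6 syllables):
  Weights: 1 nes H, 2 les H, 3 ba: L, 4 fi: L, 5 fu L, 6 du L.
  Heavy syllables in the domain: 1, 2. The leftmost is syllable 1 (nes).
  → primary stress on syllable 1.

no: stays on 1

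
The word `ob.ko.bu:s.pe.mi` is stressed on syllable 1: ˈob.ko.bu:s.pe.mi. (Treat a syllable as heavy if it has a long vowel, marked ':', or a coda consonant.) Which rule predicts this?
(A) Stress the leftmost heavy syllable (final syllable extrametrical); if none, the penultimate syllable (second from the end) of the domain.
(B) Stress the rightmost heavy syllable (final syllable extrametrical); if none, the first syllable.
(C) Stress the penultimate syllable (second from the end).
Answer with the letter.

A

Rule A → syllable 1 ✓.
Rule B → syllable 3 (observed: 1).
Rule C → syllable 4 (observed: 1).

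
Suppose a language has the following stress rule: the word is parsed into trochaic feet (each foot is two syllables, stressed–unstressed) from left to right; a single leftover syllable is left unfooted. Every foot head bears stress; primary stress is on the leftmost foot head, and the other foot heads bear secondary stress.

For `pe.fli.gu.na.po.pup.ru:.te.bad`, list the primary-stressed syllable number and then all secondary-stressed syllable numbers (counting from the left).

primary 1, secondary 3, 5, 7

Parse left to right into trochaic (ˈσσ) feet: (ˈpe.fli) (ˈgu.na) (ˈpo.pup) (ˈru:.te) bad. Syllable 9 is left unfooted.
Foot heads (stressed positions): 1, 3, 5, 7.
End Rule Leftmost: primary stress on the leftmost head = syllable 1.
Secondary stress on 3, 5, 7: ˈpe.fli.ˌgu.na.ˌpo.pup.ˌru:.te.bad.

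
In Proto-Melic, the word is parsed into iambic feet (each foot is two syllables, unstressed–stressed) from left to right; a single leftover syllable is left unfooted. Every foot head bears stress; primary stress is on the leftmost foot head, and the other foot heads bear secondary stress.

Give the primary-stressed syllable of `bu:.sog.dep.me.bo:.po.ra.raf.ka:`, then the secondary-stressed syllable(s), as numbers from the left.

Parse left to right into iambic (σˈσ) feet: (bu:.ˈsog) (dep.ˈme) (bo:.ˈpo) (ra.ˈraf) ka:. Syllable 9 is left unfooted.
Foot heads (stressed positions): 2, 4, 6, 8.
End Rule Leftmost: primary stress on the leftmost head = syllable 2.
Secondary stress on 4, 6, 8: bu:.ˈsog.dep.ˌme.bo:.ˌpo.ra.ˌraf.ka:.

primary 2, secondary 4, 6, 8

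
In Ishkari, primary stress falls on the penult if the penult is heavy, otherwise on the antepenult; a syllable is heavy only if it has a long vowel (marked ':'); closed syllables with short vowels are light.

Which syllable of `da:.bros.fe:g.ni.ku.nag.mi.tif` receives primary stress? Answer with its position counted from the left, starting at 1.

6

Weights: 6 nag L, 7 mi L, 8 tif L.
The penult (syllable 7, mi) is light, so stress falls on the antepenult (syllable 6, nag).
Primary stress: syllable 6 → da:.bros.fe:g.ni.ku.ˈnag.mi.tif.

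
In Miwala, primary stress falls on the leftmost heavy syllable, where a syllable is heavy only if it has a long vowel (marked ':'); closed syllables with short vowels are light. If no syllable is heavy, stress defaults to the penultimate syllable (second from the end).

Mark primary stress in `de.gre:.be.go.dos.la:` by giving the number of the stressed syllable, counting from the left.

2

Weights: 1 de L, 2 gre: H, 3 be L, 4 go L, 5 dos L, 6 la: H.
Heavy syllables in the domain: 2, 6. The leftmost is syllable 2 (gre:).
Primary stress: syllable 2 → de.ˈgre:.be.go.dos.la:.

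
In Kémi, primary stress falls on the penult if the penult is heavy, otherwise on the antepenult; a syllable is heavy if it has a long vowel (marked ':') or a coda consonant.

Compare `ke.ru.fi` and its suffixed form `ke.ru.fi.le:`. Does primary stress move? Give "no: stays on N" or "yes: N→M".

yes: 1→2

Base `ke.ru.fi` (3 syllables):
  Weights: 1 ke L, 2 ru L, 3 fi L.
  The penult (syllable 2, ru) is light, so stress falls on the antepenult (syllable 1, ke).
  → primary stress on syllable 1.
Suffixed `ke.ru.fi.le:` (4 syllables):
  Weights: 2 ru L, 3 fi L, 4 le: H.
  The penult (syllable 3, fi) is light, so stress falls on the antepenult (syllable 2, ru).
  → primary stress on syllable 2.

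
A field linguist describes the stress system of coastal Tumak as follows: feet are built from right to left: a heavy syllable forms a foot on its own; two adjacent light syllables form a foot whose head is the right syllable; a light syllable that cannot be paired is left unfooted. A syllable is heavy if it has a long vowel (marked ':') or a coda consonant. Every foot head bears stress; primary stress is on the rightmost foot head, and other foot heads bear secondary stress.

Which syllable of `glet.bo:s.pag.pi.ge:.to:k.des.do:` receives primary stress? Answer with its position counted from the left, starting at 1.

Weights: 1 glet H, 2 bo:s H, 3 pag H, 4 pi L, 5 ge: H, 6 to:k H, 7 des H, 8 do: H.
Parse right to left (heavy = foot alone; LL = one foot; stranded L unfooted): (ˈglet) (ˈbo:s) (ˈpag) pi (ˈge:) (ˈto:k) (ˈdes) (ˈdo:).
Foot heads: 1, 2, 3, 5, 6, 7, 8.
Primary stress on the rightmost head = syllable 8.
Primary stress: syllable 8 → glet.bo:s.pag.pi.ge:.to:k.des.ˈdo:.

8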